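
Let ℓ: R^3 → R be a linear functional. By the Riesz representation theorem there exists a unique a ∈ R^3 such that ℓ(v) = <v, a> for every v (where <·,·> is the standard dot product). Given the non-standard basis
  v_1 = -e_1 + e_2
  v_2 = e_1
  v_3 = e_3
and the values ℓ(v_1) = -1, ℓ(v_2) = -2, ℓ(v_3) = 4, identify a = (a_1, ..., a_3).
a = (-2, -3, 4)

Write a = (a_1, ..., a_3) in the standard basis. For each basis vector v_i, ℓ(v_i) = <v_i, a> is a linear equation in the a_j's. Collect the n equations into a matrix system V a = ℓ, where row i of V is v_i (expressed in the standard basis). Since V is invertible (lower-triangular with 1s on the diagonal, up to permutation), solve by back-substitution:
  V =
[[-1, 1, 0],
 [1, 0, 0],
 [0, 0, 1]]
  V a = (-1, -2, 4)
Solving gives a = (-2, -3, 4).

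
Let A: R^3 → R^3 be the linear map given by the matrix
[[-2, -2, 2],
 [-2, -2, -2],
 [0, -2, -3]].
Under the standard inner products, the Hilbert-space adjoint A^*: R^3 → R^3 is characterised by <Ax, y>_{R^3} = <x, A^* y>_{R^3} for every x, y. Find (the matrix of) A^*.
A^* = A^T =
[[-2, -2, 0],
 [-2, -2, -2],
 [2, -2, -3]]

For real matrices with standard dot products, the defining identity <Ax, y> = <x, A^* y> gives (Ax)^T y = x^T (A^*) y, i.e. x^T A^T y = x^T (A^*) y. Since this holds for all x, y, we must have A^* = A^T. Therefore
A^* =
[[-2, -2, 0],
 [-2, -2, -2],
 [2, -2, -3]].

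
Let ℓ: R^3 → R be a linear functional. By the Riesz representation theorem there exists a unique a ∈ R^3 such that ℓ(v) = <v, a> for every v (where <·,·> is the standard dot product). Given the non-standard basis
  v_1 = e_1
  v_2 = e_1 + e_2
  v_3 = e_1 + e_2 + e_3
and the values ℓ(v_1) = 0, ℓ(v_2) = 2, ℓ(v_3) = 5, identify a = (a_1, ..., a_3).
a = (0, 2, 3)

Write a = (a_1, ..., a_3) in the standard basis. For each basis vector v_i, ℓ(v_i) = <v_i, a> is a linear equation in the a_j's. Collect the n equations into a matrix system V a = ℓ, where row i of V is v_i (expressed in the standard basis). Since V is invertible (lower-triangular with 1s on the diagonal, up to permutation), solve by back-substitution:
  V =
[[1, 0, 0],
 [1, 1, 0],
 [1, 1, 1]]
  V a = (0, 2, 5)
Solving gives a = (0, 2, 3).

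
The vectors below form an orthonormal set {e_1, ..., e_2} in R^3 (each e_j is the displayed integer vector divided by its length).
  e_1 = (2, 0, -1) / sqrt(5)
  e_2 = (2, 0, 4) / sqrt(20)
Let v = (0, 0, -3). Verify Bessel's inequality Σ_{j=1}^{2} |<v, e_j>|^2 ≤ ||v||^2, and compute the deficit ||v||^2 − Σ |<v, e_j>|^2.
Σ |<v, e_j>|^2 = 9; ||v||^2 = 9; deficit = 0

Write each e_j = u_j / sqrt(<u_j, u_j>) where u_j is the displayed integer vector. Then <v, e_j> = <v, u_j> / sqrt(<u_j, u_j>), so |<v, e_j>|^2 = <v, u_j>^2 / <u_j, u_j>.
Coefficients: <v, e_1> = 3/sqrt(5), <v, e_2> = -12/sqrt(20).
Square and sum: Σ |<v, e_j>|^2 = 9.
Compute ||v||^2 = v·v = 9.
Deficit = 9 − 9 = 0 ≥ 0, confirming Bessel's inequality. (The deficit equals ||v − Σ <v,e_j> e_j||^2, the squared distance from v to span{e_j}.)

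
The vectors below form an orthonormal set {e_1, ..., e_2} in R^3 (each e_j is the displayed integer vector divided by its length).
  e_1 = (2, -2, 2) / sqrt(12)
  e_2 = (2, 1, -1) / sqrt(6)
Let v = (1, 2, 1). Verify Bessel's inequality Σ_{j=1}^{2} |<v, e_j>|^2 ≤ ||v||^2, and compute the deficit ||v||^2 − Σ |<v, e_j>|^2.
Σ |<v, e_j>|^2 = 3/2; ||v||^2 = 6; deficit = 9/2

Write each e_j = u_j / sqrt(<u_j, u_j>) where u_j is the displayed integer vector. Then <v, e_j> = <v, u_j> / sqrt(<u_j, u_j>), so |<v, e_j>|^2 = <v, u_j>^2 / <u_j, u_j>.
Coefficients: <v, e_1> = 0/sqrt(12), <v, e_2> = 3/sqrt(6).
Square and sum: Σ |<v, e_j>|^2 = 3/2.
Compute ||v||^2 = v·v = 6.
Deficit = 6 − 3/2 = 9/2 ≥ 0, confirming Bessel's inequality. (The deficit equals ||v − Σ <v,e_j> e_j||^2, the squared distance from v to span{e_j}.)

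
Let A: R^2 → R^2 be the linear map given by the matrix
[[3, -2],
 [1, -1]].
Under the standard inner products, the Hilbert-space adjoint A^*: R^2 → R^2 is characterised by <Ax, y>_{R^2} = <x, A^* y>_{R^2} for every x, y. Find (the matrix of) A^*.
A^* = A^T =
[[3, 1],
 [-2, -1]]

For real matrices with standard dot products, the defining identity <Ax, y> = <x, A^* y> gives (Ax)^T y = x^T (A^*) y, i.e. x^T A^T y = x^T (A^*) y. Since this holds for all x, y, we must have A^* = A^T. Therefore
A^* =
[[3, 1],
 [-2, -1]].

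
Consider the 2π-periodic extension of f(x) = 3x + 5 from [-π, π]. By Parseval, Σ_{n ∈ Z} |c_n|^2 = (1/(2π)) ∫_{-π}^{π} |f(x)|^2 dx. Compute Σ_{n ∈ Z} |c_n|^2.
Σ |c_n|^2 = 3π^2 + 25

Expand and integrate term by term over [-π, π]:
  ∫ (3x)^2 dx = 9·(2π^3/3); ∫ 2·3·(5)·x dx = 0 (odd integrand); ∫ 5^2 dx = 25·2π.
So (1/(2π)) ∫_{-π}^{π} (3x + 5)^2 dx = 9π^2/3 + 25 = 3π^2 + 25.
Parseval ⇒ Σ |c_n|^2 = 3π^2 + 25.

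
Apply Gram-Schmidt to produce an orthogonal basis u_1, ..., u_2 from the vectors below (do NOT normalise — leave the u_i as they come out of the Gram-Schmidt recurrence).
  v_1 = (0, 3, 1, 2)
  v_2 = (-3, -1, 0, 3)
Orthogonal basis:
  u_1 = (0, 3, 1, 2)
  u_2 = (-3, -23/14, -3/14, 18/7)

Apply the Gram-Schmidt recurrence
  u_1 = v_1
  u_i = v_i − Σ_{j<i} ((v_i · u_j) / (u_j · u_j)) · u_j.

Step by step this gives:
  u_1 = (0, 3, 1, 2)
  u_2 = (-3, -23/14, -3/14, 18/7)

Orthogonality check:
  u_2 · u_1 = 0 (should be 0)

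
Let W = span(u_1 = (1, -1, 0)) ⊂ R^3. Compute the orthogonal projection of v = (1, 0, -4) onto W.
proj_W(v) = (1/2, -1/2, 0)

Set up U = [u_1 | ... | u_1] ∈ R^(3×1). The projector onto W = col(U) is P = U (U^T U)^(-1) U^T.
Compute U^T U =
  [2],
and U^T v = (1).
Solve U^T U · c = U^T v for the coefficients: c = (1/2). The projection is proj_W(v) = U c.
Check: (v - proj_W(v)) · u_1 = 0  (should be 0).
Result: proj_W(v) = (1/2, -1/2, 0).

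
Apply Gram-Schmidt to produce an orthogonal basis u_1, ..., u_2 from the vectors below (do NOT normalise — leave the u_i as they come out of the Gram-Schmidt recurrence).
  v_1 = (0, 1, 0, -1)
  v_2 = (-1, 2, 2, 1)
Orthogonal basis:
  u_1 = (0, 1, 0, -1)
  u_2 = (-1, 3/2, 2, 3/2)

Apply the Gram-Schmidt recurrence
  u_1 = v_1
  u_i = v_i − Σ_{j<i} ((v_i · u_j) / (u_j · u_j)) · u_j.

Step by step this gives:
  u_1 = (0, 1, 0, -1)
  u_2 = (-1, 3/2, 2, 3/2)

Orthogonality check:
  u_2 · u_1 = 0 (should be 0)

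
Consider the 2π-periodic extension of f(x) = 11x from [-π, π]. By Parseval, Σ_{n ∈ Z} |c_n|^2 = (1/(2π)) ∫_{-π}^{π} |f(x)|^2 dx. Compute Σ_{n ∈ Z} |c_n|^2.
Σ |c_n|^2 = 121π^2/3

Expand and integrate term by term over [-π, π]:
  ∫ (11x)^2 dx = 121·(2π^3/3); ∫ 2·11·(0)·x dx = 0 (odd integrand); ∫ 0^2 dx = 0·2π.
So (1/(2π)) ∫_{-π}^{π} (11x)^2 dx = 121π^2/3 + 0 = 121π^2/3.
Parseval ⇒ Σ |c_n|^2 = 121π^2/3.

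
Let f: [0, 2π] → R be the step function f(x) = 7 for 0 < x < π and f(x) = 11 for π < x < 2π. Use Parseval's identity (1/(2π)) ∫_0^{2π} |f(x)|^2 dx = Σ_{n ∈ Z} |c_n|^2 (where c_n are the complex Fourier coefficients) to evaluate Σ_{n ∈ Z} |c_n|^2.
Σ |c_n|^2 = 85

Parseval equates the L^2 energy of f (normalised by 1/(2π)) with the ℓ^2 sum of its Fourier coefficients: (1/(2π)) ∫_0^{2π} |f|^2 = Σ |c_n|^2.
Compute the left side: (1/(2π)) [∫_0^π 7^2 dx + ∫_π^{2π} 11^2 dx] = (1/(2π)) · (49π + 121π) = (49 + 121)/2 = 85.
So Σ_{n ∈ Z} |c_n|^2 = 85.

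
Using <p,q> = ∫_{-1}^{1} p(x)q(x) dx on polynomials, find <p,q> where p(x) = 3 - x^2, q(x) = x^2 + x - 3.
<p,q> = -72/5

Expand the product: p(x)·q(x) = -x^4 - x^3 + 6*x^2 + 3*x - 9.
∫_{-1}^{1} of each monomial x^k gives [2/(k+1) if k even, 0 if k odd]. Integrating term-by-term (or equivalently evaluating the antiderivative F(x) = -x^5/5 - x^4/4 + 2*x^3 + 3*x^2/2 - 9*x at the endpoints):
  F(1) − F(−1) = -119/20 − (169/20) = -72/5.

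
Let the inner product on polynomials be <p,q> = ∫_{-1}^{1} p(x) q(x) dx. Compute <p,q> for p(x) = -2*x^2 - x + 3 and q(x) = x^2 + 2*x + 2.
<p,q> = 46/5

Expand the product: p(x)·q(x) = -2*x^4 - 5*x^3 - 3*x^2 + 4*x + 6.
∫_{-1}^{1} of each monomial x^k gives [2/(k+1) if k even, 0 if k odd]. Integrating term-by-term (or equivalently evaluating the antiderivative F(x) = -2*x^5/5 - 5*x^4/4 - x^3 + 2*x^2 + 6*x at the endpoints):
  F(1) − F(−1) = 107/20 − (-77/20) = 46/5.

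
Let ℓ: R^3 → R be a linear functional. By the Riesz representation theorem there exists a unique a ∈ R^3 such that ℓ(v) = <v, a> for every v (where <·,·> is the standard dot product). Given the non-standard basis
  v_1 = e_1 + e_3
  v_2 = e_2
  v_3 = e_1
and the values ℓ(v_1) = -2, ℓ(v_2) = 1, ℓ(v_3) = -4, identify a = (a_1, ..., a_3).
a = (-4, 1, 2)

Write a = (a_1, ..., a_3) in the standard basis. For each basis vector v_i, ℓ(v_i) = <v_i, a> is a linear equation in the a_j's. Collect the n equations into a matrix system V a = ℓ, where row i of V is v_i (expressed in the standard basis). Since V is invertible (lower-triangular with 1s on the diagonal, up to permutation), solve by back-substitution:
  V =
[[1, 0, 1],
 [0, 1, 0],
 [1, 0, 0]]
  V a = (-2, 1, -4)
Solving gives a = (-4, 1, 2).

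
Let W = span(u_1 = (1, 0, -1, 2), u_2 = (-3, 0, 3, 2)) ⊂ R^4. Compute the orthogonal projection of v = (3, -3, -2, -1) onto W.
proj_W(v) = (5/2, 0, -5/2, -1)

Set up U = [u_1 | ... | u_2] ∈ R^(4×2). The projector onto W = col(U) is P = U (U^T U)^(-1) U^T.
Compute U^T U =
  [6, -2]
  [-2, 22],
and U^T v = (3, -17).
Solve U^T U · c = U^T v for the coefficients: c = (1/4, -3/4). The projection is proj_W(v) = U c.
Check: (v - proj_W(v)) · u_1 = 0  (should be 0).
Check: (v - proj_W(v)) · u_2 = 0  (should be 0).
Result: proj_W(v) = (5/2, 0, -5/2, -1).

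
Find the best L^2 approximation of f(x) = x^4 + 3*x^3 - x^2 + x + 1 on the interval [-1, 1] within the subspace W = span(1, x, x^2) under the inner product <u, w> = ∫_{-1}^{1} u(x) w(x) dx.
g(x) = -x^2/7 + 14*x/5 + 32/35

The best approximation g ∈ W is the orthogonal projection of f onto W. Writing g = a_0 + a_1 x + a_2 x^2, the coefficients solve the normal equations G · a = b where
  G_{ij} = <φ_i, φ_j> and b_i = <f, φ_i>, with φ_0 = 1, φ_1 = x, φ_2 = x^2.
G =
  [2, 0, 2/3]
  [0, 2/3, 0]
  [2/3, 0, 2/5],
b = (26/15, 28/15, 58/105).
Solving gives a_0 = 32/35, a_1 = 14/5, a_2 = -1/7, so
  g(x) = -x^2/7 + 14*x/5 + 32/35.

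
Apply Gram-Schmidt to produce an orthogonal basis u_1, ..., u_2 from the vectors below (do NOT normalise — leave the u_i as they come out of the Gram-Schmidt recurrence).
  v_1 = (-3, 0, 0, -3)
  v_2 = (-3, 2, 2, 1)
Orthogonal basis:
  u_1 = (-3, 0, 0, -3)
  u_2 = (-2, 2, 2, 2)

Apply the Gram-Schmidt recurrence
  u_1 = v_1
  u_i = v_i − Σ_{j<i} ((v_i · u_j) / (u_j · u_j)) · u_j.

Step by step this gives:
  u_1 = (-3, 0, 0, -3)
  u_2 = (-2, 2, 2, 2)

Orthogonality check:
  u_2 · u_1 = 0 (should be 0)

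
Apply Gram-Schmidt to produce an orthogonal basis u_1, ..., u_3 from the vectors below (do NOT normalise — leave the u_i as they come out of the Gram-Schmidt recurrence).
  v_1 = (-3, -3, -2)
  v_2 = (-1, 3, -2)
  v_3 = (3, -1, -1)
Orthogonal basis:
  u_1 = (-3, -3, -2)
  u_2 = (-14/11, 30/11, -24/11)
  u_3 = (39/19, -13/19, -39/19)

Apply the Gram-Schmidt recurrence
  u_1 = v_1
  u_i = v_i − Σ_{j<i} ((v_i · u_j) / (u_j · u_j)) · u_j.

Step by step this gives:
  u_1 = (-3, -3, -2)
  u_2 = (-14/11, 30/11, -24/11)
  u_3 = (39/19, -13/19, -39/19)

Orthogonality check:
  u_2 · u_1 = 0 (should be 0)
  u_3 · u_1 = 0 (should be 0)
  u_3 · u_2 = 0 (should be 0)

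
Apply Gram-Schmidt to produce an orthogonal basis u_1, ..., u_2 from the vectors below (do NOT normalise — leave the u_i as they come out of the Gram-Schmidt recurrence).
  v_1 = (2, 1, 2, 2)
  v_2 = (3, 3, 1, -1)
Orthogonal basis:
  u_1 = (2, 1, 2, 2)
  u_2 = (21/13, 30/13, -5/13, -31/13)

Apply the Gram-Schmidt recurrence
  u_1 = v_1
  u_i = v_i − Σ_{j<i} ((v_i · u_j) / (u_j · u_j)) · u_j.

Step by step this gives:
  u_1 = (2, 1, 2, 2)
  u_2 = (21/13, 30/13, -5/13, -31/13)

Orthogonality check:
  u_2 · u_1 = 0 (should be 0)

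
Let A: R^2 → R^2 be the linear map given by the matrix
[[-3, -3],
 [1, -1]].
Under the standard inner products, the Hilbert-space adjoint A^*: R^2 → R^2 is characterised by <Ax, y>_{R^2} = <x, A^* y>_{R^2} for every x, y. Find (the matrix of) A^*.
A^* = A^T =
[[-3, 1],
 [-3, -1]]

For real matrices with standard dot products, the defining identity <Ax, y> = <x, A^* y> gives (Ax)^T y = x^T (A^*) y, i.e. x^T A^T y = x^T (A^*) y. Since this holds for all x, y, we must have A^* = A^T. Therefore
A^* =
[[-3, 1],
 [-3, -1]].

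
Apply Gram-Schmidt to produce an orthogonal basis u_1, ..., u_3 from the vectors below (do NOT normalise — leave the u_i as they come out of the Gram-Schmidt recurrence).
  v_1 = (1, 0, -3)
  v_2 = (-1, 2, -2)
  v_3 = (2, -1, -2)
Orthogonal basis:
  u_1 = (1, 0, -3)
  u_2 = (-3/2, 2, -1/2)
  u_3 = (18/65, 3/13, 6/65)

Apply the Gram-Schmidt recurrence
  u_1 = v_1
  u_i = v_i − Σ_{j<i} ((v_i · u_j) / (u_j · u_j)) · u_j.

Step by step this gives:
  u_1 = (1, 0, -3)
  u_2 = (-3/2, 2, -1/2)
  u_3 = (18/65, 3/13, 6/65)

Orthogonality check:
  u_2 · u_1 = 0 (should be 0)
  u_3 · u_1 = 0 (should be 0)
  u_3 · u_2 = 0 (should be 0)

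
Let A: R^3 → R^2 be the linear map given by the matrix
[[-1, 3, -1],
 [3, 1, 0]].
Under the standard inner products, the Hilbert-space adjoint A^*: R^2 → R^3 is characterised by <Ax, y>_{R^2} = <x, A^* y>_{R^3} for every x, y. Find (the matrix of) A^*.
A^* = A^T =
[[-1, 3],
 [3, 1],
 [-1, 0]]

For real matrices with standard dot products, the defining identity <Ax, y> = <x, A^* y> gives (Ax)^T y = x^T (A^*) y, i.e. x^T A^T y = x^T (A^*) y. Since this holds for all x, y, we must have A^* = A^T. Therefore
A^* =
[[-1, 3],
 [3, 1],
 [-1, 0]].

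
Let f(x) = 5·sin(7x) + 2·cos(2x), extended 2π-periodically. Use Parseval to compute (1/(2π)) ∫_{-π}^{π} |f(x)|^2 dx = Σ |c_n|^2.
Σ |c_n|^2 = 29/2

Expand |f|^2 and use orthogonality of {sin(nx), cos(mx)} on [-π, π]:
  ∫_{-π}^{π} sin(nx)^2 dx = π, ∫ cos(mx)^2 dx = π, and cross terms integrate to 0.
So ∫_{-π}^{π} f(x)^2 dx = 5^2 · π + 2^2 · π = (25 + 4)π.
Divide by 2π: (25 + 4)/2 = 29/2.
By Parseval, this equals Σ |c_n|^2.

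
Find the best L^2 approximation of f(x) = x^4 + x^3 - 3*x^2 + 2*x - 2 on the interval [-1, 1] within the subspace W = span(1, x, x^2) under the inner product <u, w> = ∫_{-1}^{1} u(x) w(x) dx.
g(x) = -15*x^2/7 + 13*x/5 - 73/35

The best approximation g ∈ W is the orthogonal projection of f onto W. Writing g = a_0 + a_1 x + a_2 x^2, the coefficients solve the normal equations G · a = b where
  G_{ij} = <φ_i, φ_j> and b_i = <f, φ_i>, with φ_0 = 1, φ_1 = x, φ_2 = x^2.
G =
  [2, 0, 2/3]
  [0, 2/3, 0]
  [2/3, 0, 2/5],
b = (-28/5, 26/15, -236/105).
Solving gives a_0 = -73/35, a_1 = 13/5, a_2 = -15/7, so
  g(x) = -15*x^2/7 + 13*x/5 - 73/35.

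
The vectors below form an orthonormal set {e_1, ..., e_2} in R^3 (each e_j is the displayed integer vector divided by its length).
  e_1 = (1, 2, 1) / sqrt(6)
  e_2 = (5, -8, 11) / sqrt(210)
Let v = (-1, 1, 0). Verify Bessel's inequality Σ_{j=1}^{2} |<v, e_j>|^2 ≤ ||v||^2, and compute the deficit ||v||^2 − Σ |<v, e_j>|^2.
Σ |<v, e_j>|^2 = 34/35; ||v||^2 = 2; deficit = 36/35

Write each e_j = u_j / sqrt(<u_j, u_j>) where u_j is the displayed integer vector. Then <v, e_j> = <v, u_j> / sqrt(<u_j, u_j>), so |<v, e_j>|^2 = <v, u_j>^2 / <u_j, u_j>.
Coefficients: <v, e_1> = 1/sqrt(6), <v, e_2> = -13/sqrt(210).
Square and sum: Σ |<v, e_j>|^2 = 34/35.
Compute ||v||^2 = v·v = 2.
Deficit = 2 − 34/35 = 36/35 ≥ 0, confirming Bessel's inequality. (The deficit equals ||v − Σ <v,e_j> e_j||^2, the squared distance from v to span{e_j}.)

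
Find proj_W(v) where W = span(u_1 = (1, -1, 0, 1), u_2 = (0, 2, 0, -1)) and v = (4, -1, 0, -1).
proj_W(v) = (17/6, 1/6, 0, 4/3)

Set up U = [u_1 | ... | u_2] ∈ R^(4×2). The projector onto W = col(U) is P = U (U^T U)^(-1) U^T.
Compute U^T U =
  [3, -3]
  [-3, 5],
and U^T v = (4, -1).
Solve U^T U · c = U^T v for the coefficients: c = (17/6, 3/2). The projection is proj_W(v) = U c.
Check: (v - proj_W(v)) · u_1 = 0  (should be 0).
Check: (v - proj_W(v)) · u_2 = 0  (should be 0).
Result: proj_W(v) = (17/6, 1/6, 0, 4/3).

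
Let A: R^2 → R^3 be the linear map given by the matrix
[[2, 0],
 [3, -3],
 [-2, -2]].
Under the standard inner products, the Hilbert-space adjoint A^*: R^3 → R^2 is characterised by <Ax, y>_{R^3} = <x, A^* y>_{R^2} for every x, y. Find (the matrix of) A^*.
A^* = A^T =
[[2, 3, -2],
 [0, -3, -2]]

For real matrices with standard dot products, the defining identity <Ax, y> = <x, A^* y> gives (Ax)^T y = x^T (A^*) y, i.e. x^T A^T y = x^T (A^*) y. Since this holds for all x, y, we must have A^* = A^T. Therefore
A^* =
[[2, 3, -2],
 [0, -3, -2]].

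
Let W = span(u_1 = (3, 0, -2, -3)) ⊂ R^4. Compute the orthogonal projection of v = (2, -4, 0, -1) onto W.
proj_W(v) = (27/22, 0, -9/11, -27/22)

Set up U = [u_1 | ... | u_1] ∈ R^(4×1). The projector onto W = col(U) is P = U (U^T U)^(-1) U^T.
Compute U^T U =
  [22],
and U^T v = (9).
Solve U^T U · c = U^T v for the coefficients: c = (9/22). The projection is proj_W(v) = U c.
Check: (v - proj_W(v)) · u_1 = 0  (should be 0).
Result: proj_W(v) = (27/22, 0, -9/11, -27/22).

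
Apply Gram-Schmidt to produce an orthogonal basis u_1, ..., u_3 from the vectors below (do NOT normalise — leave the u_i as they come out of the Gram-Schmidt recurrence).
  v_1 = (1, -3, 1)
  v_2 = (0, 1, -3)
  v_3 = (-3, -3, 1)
Orthogonal basis:
  u_1 = (1, -3, 1)
  u_2 = (6/11, -7/11, -27/11)
  u_3 = (-128/37, -48/37, -16/37)

Apply the Gram-Schmidt recurrence
  u_1 = v_1
  u_i = v_i − Σ_{j<i} ((v_i · u_j) / (u_j · u_j)) · u_j.

Step by step this gives:
  u_1 = (1, -3, 1)
  u_2 = (6/11, -7/11, -27/11)
  u_3 = (-128/37, -48/37, -16/37)

Orthogonality check:
  u_2 · u_1 = 0 (should be 0)
  u_3 · u_1 = 0 (should be 0)
  u_3 · u_2 = 0 (should be 0)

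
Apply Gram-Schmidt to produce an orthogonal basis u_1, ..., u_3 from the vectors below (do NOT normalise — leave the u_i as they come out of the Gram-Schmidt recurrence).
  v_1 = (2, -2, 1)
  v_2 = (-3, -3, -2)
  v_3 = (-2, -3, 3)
Orthogonal basis:
  u_1 = (2, -2, 1)
  u_2 = (-23/9, -31/9, -16/9)
  u_3 = (-371/194, -53/194, 318/97)

Apply the Gram-Schmidt recurrence
  u_1 = v_1
  u_i = v_i − Σ_{j<i} ((v_i · u_j) / (u_j · u_j)) · u_j.

Step by step this gives:
  u_1 = (2, -2, 1)
  u_2 = (-23/9, -31/9, -16/9)
  u_3 = (-371/194, -53/194, 318/97)

Orthogonality check:
  u_2 · u_1 = 0 (should be 0)
  u_3 · u_1 = 0 (should be 0)
  u_3 · u_2 = 0 (should be 0)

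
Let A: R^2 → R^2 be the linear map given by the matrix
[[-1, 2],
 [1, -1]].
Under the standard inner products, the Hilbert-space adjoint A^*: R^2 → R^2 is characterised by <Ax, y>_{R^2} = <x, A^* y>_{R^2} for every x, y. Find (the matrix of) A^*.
A^* = A^T =
[[-1, 1],
 [2, -1]]

For real matrices with standard dot products, the defining identity <Ax, y> = <x, A^* y> gives (Ax)^T y = x^T (A^*) y, i.e. x^T A^T y = x^T (A^*) y. Since this holds for all x, y, we must have A^* = A^T. Therefore
A^* =
[[-1, 1],
 [2, -1]].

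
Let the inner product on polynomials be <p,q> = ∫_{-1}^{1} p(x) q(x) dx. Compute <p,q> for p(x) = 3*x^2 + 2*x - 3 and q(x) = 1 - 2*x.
<p,q> = -20/3

Expand the product: p(x)·q(x) = -6*x^3 - x^2 + 8*x - 3.
∫_{-1}^{1} of each monomial x^k gives [2/(k+1) if k even, 0 if k odd]. Integrating term-by-term (or equivalently evaluating the antiderivative F(x) = -3*x^4/2 - x^3/3 + 4*x^2 - 3*x at the endpoints):
  F(1) − F(−1) = -5/6 − (35/6) = -20/3.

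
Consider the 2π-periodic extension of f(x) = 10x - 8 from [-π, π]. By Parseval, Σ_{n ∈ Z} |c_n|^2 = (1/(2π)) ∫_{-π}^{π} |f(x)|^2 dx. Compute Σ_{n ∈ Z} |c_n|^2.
Σ |c_n|^2 = 100π^2/3 + 64

Expand and integrate term by term over [-π, π]:
  ∫ (10x)^2 dx = 100·(2π^3/3); ∫ 2·10·(-8)·x dx = 0 (odd integrand); ∫ (-8)^2 dx = 64·2π.
So (1/(2π)) ∫_{-π}^{π} (10x - 8)^2 dx = 100π^2/3 + 64 = 100π^2/3 + 64.
Parseval ⇒ Σ |c_n|^2 = 100π^2/3 + 64.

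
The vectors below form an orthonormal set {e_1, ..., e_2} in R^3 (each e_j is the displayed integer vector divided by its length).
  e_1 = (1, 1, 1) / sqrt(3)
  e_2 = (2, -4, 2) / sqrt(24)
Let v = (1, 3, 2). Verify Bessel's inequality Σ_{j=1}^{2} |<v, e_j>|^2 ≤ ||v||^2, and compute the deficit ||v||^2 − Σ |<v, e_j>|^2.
Σ |<v, e_j>|^2 = 27/2; ||v||^2 = 14; deficit = 1/2

Write each e_j = u_j / sqrt(<u_j, u_j>) where u_j is the displayed integer vector. Then <v, e_j> = <v, u_j> / sqrt(<u_j, u_j>), so |<v, e_j>|^2 = <v, u_j>^2 / <u_j, u_j>.
Coefficients: <v, e_1> = 6/sqrt(3), <v, e_2> = -6/sqrt(24).
Square and sum: Σ |<v, e_j>|^2 = 27/2.
Compute ||v||^2 = v·v = 14.
Deficit = 14 − 27/2 = 1/2 ≥ 0, confirming Bessel's inequality. (The deficit equals ||v − Σ <v,e_j> e_j||^2, the squared distance from v to span{e_j}.)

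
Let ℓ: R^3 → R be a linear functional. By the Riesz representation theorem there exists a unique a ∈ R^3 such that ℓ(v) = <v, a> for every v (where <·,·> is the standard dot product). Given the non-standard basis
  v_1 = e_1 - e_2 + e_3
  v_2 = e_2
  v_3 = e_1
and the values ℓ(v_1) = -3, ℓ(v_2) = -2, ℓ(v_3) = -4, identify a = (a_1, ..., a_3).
a = (-4, -2, -1)

Write a = (a_1, ..., a_3) in the standard basis. For each basis vector v_i, ℓ(v_i) = <v_i, a> is a linear equation in the a_j's. Collect the n equations into a matrix system V a = ℓ, where row i of V is v_i (expressed in the standard basis). Since V is invertible (lower-triangular with 1s on the diagonal, up to permutation), solve by back-substitution:
  V =
[[1, -1, 1],
 [0, 1, 0],
 [1, 0, 0]]
  V a = (-3, -2, -4)
Solving gives a = (-4, -2, -1).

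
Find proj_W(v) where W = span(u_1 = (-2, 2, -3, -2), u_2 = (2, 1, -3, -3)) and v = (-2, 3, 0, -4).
proj_W(v) = (-274/157, 539/314, -402/157, -533/314)

Set up U = [u_1 | ... | u_2] ∈ R^(4×2). The projector onto W = col(U) is P = U (U^T U)^(-1) U^T.
Compute U^T U =
  [21, 13]
  [13, 23],
and U^T v = (18, 11).
Solve U^T U · c = U^T v for the coefficients: c = (271/314, -3/314). The projection is proj_W(v) = U c.
Check: (v - proj_W(v)) · u_1 = 0  (should be 0).
Check: (v - proj_W(v)) · u_2 = 0  (should be 0).
Result: proj_W(v) = (-274/157, 539/314, -402/157, -533/314).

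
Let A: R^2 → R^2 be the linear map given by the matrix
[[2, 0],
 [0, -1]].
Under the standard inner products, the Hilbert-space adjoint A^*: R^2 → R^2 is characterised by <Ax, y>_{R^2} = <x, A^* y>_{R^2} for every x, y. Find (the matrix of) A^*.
A^* = A^T =
[[2, 0],
 [0, -1]]

For real matrices with standard dot products, the defining identity <Ax, y> = <x, A^* y> gives (Ax)^T y = x^T (A^*) y, i.e. x^T A^T y = x^T (A^*) y. Since this holds for all x, y, we must have A^* = A^T. Therefore
A^* =
[[2, 0],
 [0, -1]].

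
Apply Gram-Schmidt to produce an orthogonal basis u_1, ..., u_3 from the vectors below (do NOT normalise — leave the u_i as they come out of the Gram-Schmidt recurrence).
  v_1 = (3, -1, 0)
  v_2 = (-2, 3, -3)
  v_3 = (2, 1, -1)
Orthogonal basis:
  u_1 = (3, -1, 0)
  u_2 = (7/10, 21/10, -3)
  u_3 = (24/139, 72/139, 56/139)

Apply the Gram-Schmidt recurrence
  u_1 = v_1
  u_i = v_i − Σ_{j<i} ((v_i · u_j) / (u_j · u_j)) · u_j.

Step by step this gives:
  u_1 = (3, -1, 0)
  u_2 = (7/10, 21/10, -3)
  u_3 = (24/139, 72/139, 56/139)

Orthogonality check:
  u_2 · u_1 = 0 (should be 0)
  u_3 · u_1 = 0 (should be 0)
  u_3 · u_2 = 0 (should be 0)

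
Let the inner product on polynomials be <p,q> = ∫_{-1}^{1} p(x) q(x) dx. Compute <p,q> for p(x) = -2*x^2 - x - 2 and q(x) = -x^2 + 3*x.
<p,q> = 2/15

Expand the product: p(x)·q(x) = 2*x^4 - 5*x^3 - x^2 - 6*x.
∫_{-1}^{1} of each monomial x^k gives [2/(k+1) if k even, 0 if k odd]. Integrating term-by-term (or equivalently evaluating the antiderivative F(x) = 2*x^5/5 - 5*x^4/4 - x^3/3 - 3*x^2 at the endpoints):
  F(1) − F(−1) = -251/60 − (-259/60) = 2/15.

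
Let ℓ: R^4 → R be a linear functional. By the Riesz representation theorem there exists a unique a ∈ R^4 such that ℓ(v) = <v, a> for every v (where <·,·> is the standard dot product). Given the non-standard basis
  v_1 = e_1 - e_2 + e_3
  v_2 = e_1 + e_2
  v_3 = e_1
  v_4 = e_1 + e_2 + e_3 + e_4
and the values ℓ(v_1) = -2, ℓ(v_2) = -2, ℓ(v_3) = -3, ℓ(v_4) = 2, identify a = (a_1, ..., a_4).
a = (-3, 1, 2, 2)

Write a = (a_1, ..., a_4) in the standard basis. For each basis vector v_i, ℓ(v_i) = <v_i, a> is a linear equation in the a_j's. Collect the n equations into a matrix system V a = ℓ, where row i of V is v_i (expressed in the standard basis). Since V is invertible (lower-triangular with 1s on the diagonal, up to permutation), solve by back-substitution:
  V =
[[1, -1, 1, 0],
 [1, 1, 0, 0],
 [1, 0, 0, 0],
 [1, 1, 1, 1]]
  V a = (-2, -2, -3, 2)
Solving gives a = (-3, 1, 2, 2).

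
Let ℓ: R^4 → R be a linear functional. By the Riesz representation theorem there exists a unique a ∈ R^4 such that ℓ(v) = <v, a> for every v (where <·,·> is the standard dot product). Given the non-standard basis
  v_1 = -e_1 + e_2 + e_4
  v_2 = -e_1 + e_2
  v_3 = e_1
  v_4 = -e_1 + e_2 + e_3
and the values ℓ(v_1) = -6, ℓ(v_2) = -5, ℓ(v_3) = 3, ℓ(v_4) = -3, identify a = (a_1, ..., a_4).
a = (3, -2, 2, -1)

Write a = (a_1, ..., a_4) in the standard basis. For each basis vector v_i, ℓ(v_i) = <v_i, a> is a linear equation in the a_j's. Collect the n equations into a matrix system V a = ℓ, where row i of V is v_i (expressed in the standard basis). Since V is invertible (lower-triangular with 1s on the diagonal, up to permutation), solve by back-substitution:
  V =
[[-1, 1, 0, 1],
 [-1, 1, 0, 0],
 [1, 0, 0, 0],
 [-1, 1, 1, 0]]
  V a = (-6, -5, 3, -3)
Solving gives a = (3, -2, 2, -1).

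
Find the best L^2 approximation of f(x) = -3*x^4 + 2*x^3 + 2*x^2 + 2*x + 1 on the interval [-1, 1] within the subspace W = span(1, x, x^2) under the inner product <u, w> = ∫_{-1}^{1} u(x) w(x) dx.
g(x) = -4*x^2/7 + 16*x/5 + 44/35

The best approximation g ∈ W is the orthogonal projection of f onto W. Writing g = a_0 + a_1 x + a_2 x^2, the coefficients solve the normal equations G · a = b where
  G_{ij} = <φ_i, φ_j> and b_i = <f, φ_i>, with φ_0 = 1, φ_1 = x, φ_2 = x^2.
G =
  [2, 0, 2/3]
  [0, 2/3, 0]
  [2/3, 0, 2/5],
b = (32/15, 32/15, 64/105).
Solving gives a_0 = 44/35, a_1 = 16/5, a_2 = -4/7, so
  g(x) = -4*x^2/7 + 16*x/5 + 44/35.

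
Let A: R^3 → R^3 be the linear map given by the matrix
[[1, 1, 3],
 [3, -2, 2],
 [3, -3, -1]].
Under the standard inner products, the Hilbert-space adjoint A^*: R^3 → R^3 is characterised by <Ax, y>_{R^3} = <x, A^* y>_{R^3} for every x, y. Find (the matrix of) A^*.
A^* = A^T =
[[1, 3, 3],
 [1, -2, -3],
 [3, 2, -1]]

For real matrices with standard dot products, the defining identity <Ax, y> = <x, A^* y> gives (Ax)^T y = x^T (A^*) y, i.e. x^T A^T y = x^T (A^*) y. Since this holds for all x, y, we must have A^* = A^T. Therefore
A^* =
[[1, 3, 3],
 [1, -2, -3],
 [3, 2, -1]].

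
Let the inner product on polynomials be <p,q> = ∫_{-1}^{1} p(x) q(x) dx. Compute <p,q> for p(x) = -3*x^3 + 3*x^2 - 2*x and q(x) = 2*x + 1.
<p,q> = -46/15

Expand the product: p(x)·q(x) = -6*x^4 + 3*x^3 - x^2 - 2*x.
∫_{-1}^{1} of each monomial x^k gives [2/(k+1) if k even, 0 if k odd]. Integrating term-by-term (or equivalently evaluating the antiderivative F(x) = -6*x^5/5 + 3*x^4/4 - x^3/3 - x^2 at the endpoints):
  F(1) − F(−1) = -107/60 − (77/60) = -46/15.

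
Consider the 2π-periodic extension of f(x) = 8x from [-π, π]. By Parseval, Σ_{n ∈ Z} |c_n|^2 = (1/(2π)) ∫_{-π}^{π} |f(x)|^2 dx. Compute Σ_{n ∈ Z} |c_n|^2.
Σ |c_n|^2 = 64π^2/3

Expand and integrate term by term over [-π, π]:
  ∫ (8x)^2 dx = 64·(2π^3/3); ∫ 2·8·(0)·x dx = 0 (odd integrand); ∫ 0^2 dx = 0·2π.
So (1/(2π)) ∫_{-π}^{π} (8x)^2 dx = 64π^2/3 + 0 = 64π^2/3.
Parseval ⇒ Σ |c_n|^2 = 64π^2/3.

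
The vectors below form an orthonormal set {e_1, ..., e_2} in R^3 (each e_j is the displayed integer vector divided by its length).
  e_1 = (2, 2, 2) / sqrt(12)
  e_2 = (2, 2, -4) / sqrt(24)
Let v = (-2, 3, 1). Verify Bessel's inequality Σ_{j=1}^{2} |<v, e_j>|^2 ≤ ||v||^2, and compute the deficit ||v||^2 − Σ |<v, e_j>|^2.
Σ |<v, e_j>|^2 = 3/2; ||v||^2 = 14; deficit = 25/2

Write each e_j = u_j / sqrt(<u_j, u_j>) where u_j is the displayed integer vector. Then <v, e_j> = <v, u_j> / sqrt(<u_j, u_j>), so |<v, e_j>|^2 = <v, u_j>^2 / <u_j, u_j>.
Coefficients: <v, e_1> = 4/sqrt(12), <v, e_2> = -2/sqrt(24).
Square and sum: Σ |<v, e_j>|^2 = 3/2.
Compute ||v||^2 = v·v = 14.
Deficit = 14 − 3/2 = 25/2 ≥ 0, confirming Bessel's inequality. (The deficit equals ||v − Σ <v,e_j> e_j||^2, the squared distance from v to span{e_j}.)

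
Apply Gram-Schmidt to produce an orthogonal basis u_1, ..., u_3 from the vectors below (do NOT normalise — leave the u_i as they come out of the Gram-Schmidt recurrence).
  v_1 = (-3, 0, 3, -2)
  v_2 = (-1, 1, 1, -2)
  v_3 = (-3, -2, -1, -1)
Orthogonal basis:
  u_1 = (-3, 0, 3, -2)
  u_2 = (4/11, 1, -4/11, -12/11)
  u_3 = (-5/3, -4/3, -7/3, -1)

Apply the Gram-Schmidt recurrence
  u_1 = v_1
  u_i = v_i − Σ_{j<i} ((v_i · u_j) / (u_j · u_j)) · u_j.

Step by step this gives:
  u_1 = (-3, 0, 3, -2)
  u_2 = (4/11, 1, -4/11, -12/11)
  u_3 = (-5/3, -4/3, -7/3, -1)

Orthogonality check:
  u_2 · u_1 = 0 (should be 0)
  u_3 · u_1 = 0 (should be 0)
  u_3 · u_2 = 0 (should be 0)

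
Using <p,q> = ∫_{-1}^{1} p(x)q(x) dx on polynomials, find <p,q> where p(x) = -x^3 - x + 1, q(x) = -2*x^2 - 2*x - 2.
<p,q> = -16/5

Expand the product: p(x)·q(x) = 2*x^5 + 2*x^4 + 4*x^3 - 2.
∫_{-1}^{1} of each monomial x^k gives [2/(k+1) if k even, 0 if k odd]. Integrating term-by-term (or equivalently evaluating the antiderivative F(x) = x^6/3 + 2*x^5/5 + x^4 - 2*x at the endpoints):
  F(1) − F(−1) = -4/15 − (44/15) = -16/5.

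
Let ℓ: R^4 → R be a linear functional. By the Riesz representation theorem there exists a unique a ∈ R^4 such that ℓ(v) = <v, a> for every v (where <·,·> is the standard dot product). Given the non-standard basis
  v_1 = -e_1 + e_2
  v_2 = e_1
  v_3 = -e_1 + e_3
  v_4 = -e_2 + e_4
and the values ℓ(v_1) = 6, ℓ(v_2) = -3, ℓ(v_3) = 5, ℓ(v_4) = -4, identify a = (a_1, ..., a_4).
a = (-3, 3, 2, -1)

Write a = (a_1, ..., a_4) in the standard basis. For each basis vector v_i, ℓ(v_i) = <v_i, a> is a linear equation in the a_j's. Collect the n equations into a matrix system V a = ℓ, where row i of V is v_i (expressed in the standard basis). Since V is invertible (lower-triangular with 1s on the diagonal, up to permutation), solve by back-substitution:
  V =
[[-1, 1, 0, 0],
 [1, 0, 0, 0],
 [-1, 0, 1, 0],
 [0, -1, 0, 1]]
  V a = (6, -3, 5, -4)
Solving gives a = (-3, 3, 2, -1).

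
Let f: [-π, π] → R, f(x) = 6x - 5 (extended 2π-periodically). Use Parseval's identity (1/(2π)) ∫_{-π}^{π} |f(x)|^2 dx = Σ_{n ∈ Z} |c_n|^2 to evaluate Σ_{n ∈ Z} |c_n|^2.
Σ |c_n|^2 = 12π^2 + 25

Expand and integrate term by term over [-π, π]:
  ∫ (6x)^2 dx = 36·(2π^3/3); ∫ 2·6·(-5)·x dx = 0 (odd integrand); ∫ (-5)^2 dx = 25·2π.
So (1/(2π)) ∫_{-π}^{π} (6x - 5)^2 dx = 36π^2/3 + 25 = 12π^2 + 25.
Parseval ⇒ Σ |c_n|^2 = 12π^2 + 25.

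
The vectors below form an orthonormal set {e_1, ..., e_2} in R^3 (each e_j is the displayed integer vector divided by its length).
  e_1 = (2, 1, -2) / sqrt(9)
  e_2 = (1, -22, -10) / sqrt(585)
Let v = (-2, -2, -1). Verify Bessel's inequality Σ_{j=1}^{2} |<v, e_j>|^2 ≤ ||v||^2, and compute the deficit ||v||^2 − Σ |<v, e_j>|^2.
Σ |<v, e_j>|^2 = 32/5; ||v||^2 = 9; deficit = 13/5

Write each e_j = u_j / sqrt(<u_j, u_j>) where u_j is the displayed integer vector. Then <v, e_j> = <v, u_j> / sqrt(<u_j, u_j>), so |<v, e_j>|^2 = <v, u_j>^2 / <u_j, u_j>.
Coefficients: <v, e_1> = -4/sqrt(9), <v, e_2> = 52/sqrt(585).
Square and sum: Σ |<v, e_j>|^2 = 32/5.
Compute ||v||^2 = v·v = 9.
Deficit = 9 − 32/5 = 13/5 ≥ 0, confirming Bessel's inequality. (The deficit equals ||v − Σ <v,e_j> e_j||^2, the squared distance from v to span{e_j}.)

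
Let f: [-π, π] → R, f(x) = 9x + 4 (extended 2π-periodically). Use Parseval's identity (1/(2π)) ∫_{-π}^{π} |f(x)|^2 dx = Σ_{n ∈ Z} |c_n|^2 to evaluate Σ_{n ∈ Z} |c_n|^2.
Σ |c_n|^2 = 27π^2 + 16

Expand and integrate term by term over [-π, π]:
  ∫ (9x)^2 dx = 81·(2π^3/3); ∫ 2·9·(4)·x dx = 0 (odd integrand); ∫ 4^2 dx = 16·2π.
So (1/(2π)) ∫_{-π}^{π} (9x + 4)^2 dx = 81π^2/3 + 16 = 27π^2 + 16.
Parseval ⇒ Σ |c_n|^2 = 27π^2 + 16.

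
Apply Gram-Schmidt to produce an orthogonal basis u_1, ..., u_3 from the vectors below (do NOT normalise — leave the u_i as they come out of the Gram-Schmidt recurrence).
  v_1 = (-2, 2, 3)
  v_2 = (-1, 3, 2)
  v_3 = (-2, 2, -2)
Orthogonal basis:
  u_1 = (-2, 2, 3)
  u_2 = (11/17, 23/17, -8/17)
  u_3 = (-50/21, 10/21, -40/21)

Apply the Gram-Schmidt recurrence
  u_1 = v_1
  u_i = v_i − Σ_{j<i} ((v_i · u_j) / (u_j · u_j)) · u_j.

Step by step this gives:
  u_1 = (-2, 2, 3)
  u_2 = (11/17, 23/17, -8/17)
  u_3 = (-50/21, 10/21, -40/21)

Orthogonality check:
  u_2 · u_1 = 0 (should be 0)
  u_3 · u_1 = 0 (should be 0)
  u_3 · u_2 = 0 (should be 0)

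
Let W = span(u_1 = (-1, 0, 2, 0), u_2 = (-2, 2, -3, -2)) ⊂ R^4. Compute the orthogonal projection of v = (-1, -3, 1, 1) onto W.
proj_W(v) = (39/89, -66/89, 153/89, 66/89)

Set up U = [u_1 | ... | u_2] ∈ R^(4×2). The projector onto W = col(U) is P = U (U^T U)^(-1) U^T.
Compute U^T U =
  [5, -4]
  [-4, 21],
and U^T v = (3, -9).
Solve U^T U · c = U^T v for the coefficients: c = (27/89, -33/89). The projection is proj_W(v) = U c.
Check: (v - proj_W(v)) · u_1 = 0  (should be 0).
Check: (v - proj_W(v)) · u_2 = 0  (should be 0).
Result: proj_W(v) = (39/89, -66/89, 153/89, 66/89).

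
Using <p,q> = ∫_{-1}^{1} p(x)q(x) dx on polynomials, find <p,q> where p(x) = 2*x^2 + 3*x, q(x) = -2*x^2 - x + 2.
<p,q> = -14/15

Expand the product: p(x)·q(x) = -4*x^4 - 8*x^3 + x^2 + 6*x.
∫_{-1}^{1} of each monomial x^k gives [2/(k+1) if k even, 0 if k odd]. Integrating term-by-term (or equivalently evaluating the antiderivative F(x) = -4*x^5/5 - 2*x^4 + x^3/3 + 3*x^2 at the endpoints):
  F(1) − F(−1) = 8/15 − (22/15) = -14/15.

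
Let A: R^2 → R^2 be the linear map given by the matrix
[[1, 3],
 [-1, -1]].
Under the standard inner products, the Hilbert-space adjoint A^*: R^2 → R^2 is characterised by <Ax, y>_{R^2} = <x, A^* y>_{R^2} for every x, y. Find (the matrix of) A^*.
A^* = A^T =
[[1, -1],
 [3, -1]]

For real matrices with standard dot products, the defining identity <Ax, y> = <x, A^* y> gives (Ax)^T y = x^T (A^*) y, i.e. x^T A^T y = x^T (A^*) y. Since this holds for all x, y, we must have A^* = A^T. Therefore
A^* =
[[1, -1],
 [3, -1]].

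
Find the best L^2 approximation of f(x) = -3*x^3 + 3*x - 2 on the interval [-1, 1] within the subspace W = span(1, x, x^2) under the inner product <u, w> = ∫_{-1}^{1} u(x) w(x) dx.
g(x) = 6*x/5 - 2

The best approximation g ∈ W is the orthogonal projection of f onto W. Writing g = a_0 + a_1 x + a_2 x^2, the coefficients solve the normal equations G · a = b where
  G_{ij} = <φ_i, φ_j> and b_i = <f, φ_i>, with φ_0 = 1, φ_1 = x, φ_2 = x^2.
G =
  [2, 0, 2/3]
  [0, 2/3, 0]
  [2/3, 0, 2/5],
b = (-4, 4/5, -4/3).
Solving gives a_0 = -2, a_1 = 6/5, a_2 = 0, so
  g(x) = 6*x/5 - 2.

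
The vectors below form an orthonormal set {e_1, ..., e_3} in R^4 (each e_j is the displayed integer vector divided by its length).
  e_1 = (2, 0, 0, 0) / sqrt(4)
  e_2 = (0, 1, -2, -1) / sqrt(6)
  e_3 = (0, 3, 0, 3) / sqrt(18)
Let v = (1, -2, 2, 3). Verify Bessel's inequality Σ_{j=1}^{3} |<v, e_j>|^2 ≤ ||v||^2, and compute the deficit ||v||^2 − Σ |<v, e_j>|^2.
Σ |<v, e_j>|^2 = 15; ||v||^2 = 18; deficit = 3

Write each e_j = u_j / sqrt(<u_j, u_j>) where u_j is the displayed integer vector. Then <v, e_j> = <v, u_j> / sqrt(<u_j, u_j>), so |<v, e_j>|^2 = <v, u_j>^2 / <u_j, u_j>.
Coefficients: <v, e_1> = 2/sqrt(4), <v, e_2> = -9/sqrt(6), <v, e_3> = 3/sqrt(18).
Square and sum: Σ |<v, e_j>|^2 = 15.
Compute ||v||^2 = v·v = 18.
Deficit = 18 − 15 = 3 ≥ 0, confirming Bessel's inequality. (The deficit equals ||v − Σ <v,e_j> e_j||^2, the squared distance from v to span{e_j}.)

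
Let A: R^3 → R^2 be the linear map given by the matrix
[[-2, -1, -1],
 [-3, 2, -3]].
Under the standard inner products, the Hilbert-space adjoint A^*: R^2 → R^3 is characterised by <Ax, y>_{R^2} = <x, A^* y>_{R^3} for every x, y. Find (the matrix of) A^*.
A^* = A^T =
[[-2, -3],
 [-1, 2],
 [-1, -3]]

For real matrices with standard dot products, the defining identity <Ax, y> = <x, A^* y> gives (Ax)^T y = x^T (A^*) y, i.e. x^T A^T y = x^T (A^*) y. Since this holds for all x, y, we must have A^* = A^T. Therefore
A^* =
[[-2, -3],
 [-1, 2],
 [-1, -3]].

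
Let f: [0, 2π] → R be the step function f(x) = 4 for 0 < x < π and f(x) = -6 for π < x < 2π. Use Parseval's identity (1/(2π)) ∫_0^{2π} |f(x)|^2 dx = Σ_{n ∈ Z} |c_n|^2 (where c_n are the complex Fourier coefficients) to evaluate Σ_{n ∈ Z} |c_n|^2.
Σ |c_n|^2 = 26

Parseval equates the L^2 energy of f (normalised by 1/(2π)) with the ℓ^2 sum of its Fourier coefficients: (1/(2π)) ∫_0^{2π} |f|^2 = Σ |c_n|^2.
Compute the left side: (1/(2π)) [∫_0^π 4^2 dx + ∫_π^{2π} (-6)^2 dx] = (1/(2π)) · (16π + 36π) = (16 + 36)/2 = 26.
So Σ_{n ∈ Z} |c_n|^2 = 26.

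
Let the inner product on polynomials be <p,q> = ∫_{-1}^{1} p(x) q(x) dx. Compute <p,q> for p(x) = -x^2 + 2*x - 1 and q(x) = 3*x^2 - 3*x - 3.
<p,q> = 4/5

Expand the product: p(x)·q(x) = -3*x^4 + 9*x^3 - 6*x^2 - 3*x + 3.
∫_{-1}^{1} of each monomial x^k gives [2/(k+1) if k even, 0 if k odd]. Integrating term-by-term (or equivalently evaluating the antiderivative F(x) = -3*x^5/5 + 9*x^4/4 - 2*x^3 - 3*x^2/2 + 3*x at the endpoints):
  F(1) − F(−1) = 23/20 − (7/20) = 4/5.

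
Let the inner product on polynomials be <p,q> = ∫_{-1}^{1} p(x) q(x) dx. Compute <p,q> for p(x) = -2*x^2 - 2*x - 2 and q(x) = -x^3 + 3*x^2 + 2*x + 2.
<p,q> = -284/15

Expand the product: p(x)·q(x) = 2*x^5 - 4*x^4 - 8*x^3 - 14*x^2 - 8*x - 4.
∫_{-1}^{1} of each monomial x^k gives [2/(k+1) if k even, 0 if k odd]. Integrating term-by-term (or equivalently evaluating the antiderivative F(x) = x^6/3 - 4*x^5/5 - 2*x^4 - 14*x^3/3 - 4*x^2 - 4*x at the endpoints):
  F(1) − F(−1) = -227/15 − (19/5) = -284/15.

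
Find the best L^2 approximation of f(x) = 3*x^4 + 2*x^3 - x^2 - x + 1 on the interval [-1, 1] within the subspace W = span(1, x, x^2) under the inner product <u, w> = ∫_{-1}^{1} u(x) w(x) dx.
g(x) = 11*x^2/7 + x/5 + 26/35

The best approximation g ∈ W is the orthogonal projection of f onto W. Writing g = a_0 + a_1 x + a_2 x^2, the coefficients solve the normal equations G · a = b where
  G_{ij} = <φ_i, φ_j> and b_i = <f, φ_i>, with φ_0 = 1, φ_1 = x, φ_2 = x^2.
G =
  [2, 0, 2/3]
  [0, 2/3, 0]
  [2/3, 0, 2/5],
b = (38/15, 2/15, 118/105).
Solving gives a_0 = 26/35, a_1 = 1/5, a_2 = 11/7, so
  g(x) = 11*x^2/7 + x/5 + 26/35.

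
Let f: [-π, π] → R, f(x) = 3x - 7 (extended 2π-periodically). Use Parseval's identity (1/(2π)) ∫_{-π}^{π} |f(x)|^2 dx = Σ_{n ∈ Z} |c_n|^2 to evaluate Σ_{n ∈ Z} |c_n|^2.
Σ |c_n|^2 = 3π^2 + 49

Expand and integrate term by term over [-π, π]:
  ∫ (3x)^2 dx = 9·(2π^3/3); ∫ 2·3·(-7)·x dx = 0 (odd integrand); ∫ (-7)^2 dx = 49·2π.
So (1/(2π)) ∫_{-π}^{π} (3x - 7)^2 dx = 9π^2/3 + 49 = 3π^2 + 49.
Parseval ⇒ Σ |c_n|^2 = 3π^2 + 49.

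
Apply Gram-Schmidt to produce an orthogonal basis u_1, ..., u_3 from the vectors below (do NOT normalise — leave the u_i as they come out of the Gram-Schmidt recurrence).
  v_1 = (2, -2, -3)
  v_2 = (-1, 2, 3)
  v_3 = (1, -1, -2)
Orthogonal basis:
  u_1 = (2, -2, -3)
  u_2 = (13/17, 4/17, 6/17)
  u_3 = (0, 3/13, -2/13)

Apply the Gram-Schmidt recurrence
  u_1 = v_1
  u_i = v_i − Σ_{j<i} ((v_i · u_j) / (u_j · u_j)) · u_j.

Step by step this gives:
  u_1 = (2, -2, -3)
  u_2 = (13/17, 4/17, 6/17)
  u_3 = (0, 3/13, -2/13)

Orthogonality check:
  u_2 · u_1 = 0 (should be 0)
  u_3 · u_1 = 0 (should be 0)
  u_3 · u_2 = 0 (should be 0)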